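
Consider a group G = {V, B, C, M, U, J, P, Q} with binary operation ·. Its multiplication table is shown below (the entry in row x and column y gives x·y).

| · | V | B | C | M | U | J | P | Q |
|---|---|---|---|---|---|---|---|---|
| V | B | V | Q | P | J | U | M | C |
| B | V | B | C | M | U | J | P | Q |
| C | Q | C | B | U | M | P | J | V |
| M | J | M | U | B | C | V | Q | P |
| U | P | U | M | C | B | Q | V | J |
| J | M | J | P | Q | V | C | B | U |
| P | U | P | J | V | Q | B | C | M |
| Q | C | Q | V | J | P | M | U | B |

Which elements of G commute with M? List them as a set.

Compare row M with column M entry by entry.
C·M = U = M·C, so C commutes with M.
V·M = P but M·V = J, so V does not.
Collecting the elements that commute with M: C(M) = {B, C, M, U}.
(Structurally, G here is isomorphic to the dihedral group D_4.)

{B, C, M, U}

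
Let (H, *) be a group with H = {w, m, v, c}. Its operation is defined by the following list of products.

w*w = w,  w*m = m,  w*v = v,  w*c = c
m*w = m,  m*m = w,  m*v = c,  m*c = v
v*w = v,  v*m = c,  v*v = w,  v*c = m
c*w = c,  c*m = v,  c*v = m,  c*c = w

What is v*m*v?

m

v*m = c
c*v = m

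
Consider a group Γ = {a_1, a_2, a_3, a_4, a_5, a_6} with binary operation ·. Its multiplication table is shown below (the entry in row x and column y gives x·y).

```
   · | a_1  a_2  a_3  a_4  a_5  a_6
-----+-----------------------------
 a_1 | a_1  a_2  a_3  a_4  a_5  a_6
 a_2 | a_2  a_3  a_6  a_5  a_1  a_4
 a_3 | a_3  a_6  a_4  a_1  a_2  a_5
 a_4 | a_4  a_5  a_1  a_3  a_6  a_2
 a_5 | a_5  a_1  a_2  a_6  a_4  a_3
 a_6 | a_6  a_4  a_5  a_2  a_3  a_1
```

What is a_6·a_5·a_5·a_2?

a_6·a_5 = a_3
a_3·a_5 = a_2
a_2·a_2 = a_3
(Structurally, Γ here is isomorphic to the cyclic group Z_6.)

a_3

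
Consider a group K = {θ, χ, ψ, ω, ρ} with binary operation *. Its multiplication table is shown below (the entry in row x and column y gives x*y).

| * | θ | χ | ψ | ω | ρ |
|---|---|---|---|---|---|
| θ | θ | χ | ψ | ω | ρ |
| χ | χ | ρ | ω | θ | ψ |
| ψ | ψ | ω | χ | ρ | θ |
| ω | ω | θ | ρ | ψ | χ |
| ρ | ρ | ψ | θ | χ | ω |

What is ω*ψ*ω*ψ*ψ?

ρ

ω*ψ = ρ
ρ*ω = χ
χ*ψ = ω
ω*ψ = ρ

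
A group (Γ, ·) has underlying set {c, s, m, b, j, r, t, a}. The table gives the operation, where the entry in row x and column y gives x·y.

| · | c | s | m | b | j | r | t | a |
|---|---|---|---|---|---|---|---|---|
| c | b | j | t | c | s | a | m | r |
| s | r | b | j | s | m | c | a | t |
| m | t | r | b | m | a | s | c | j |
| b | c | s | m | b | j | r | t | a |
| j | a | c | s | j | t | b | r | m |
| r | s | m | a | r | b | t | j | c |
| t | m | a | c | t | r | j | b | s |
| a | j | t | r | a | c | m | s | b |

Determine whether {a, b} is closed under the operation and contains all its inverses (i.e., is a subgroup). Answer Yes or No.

Yes

{a, b} contains the identity b.
Checking products: every product of two elements of {a, b} (read from the table) lies in {a, b}, so the set is closed.
In a finite group, a nonempty closed subset is a subgroup. So {a, b} ≤ Γ.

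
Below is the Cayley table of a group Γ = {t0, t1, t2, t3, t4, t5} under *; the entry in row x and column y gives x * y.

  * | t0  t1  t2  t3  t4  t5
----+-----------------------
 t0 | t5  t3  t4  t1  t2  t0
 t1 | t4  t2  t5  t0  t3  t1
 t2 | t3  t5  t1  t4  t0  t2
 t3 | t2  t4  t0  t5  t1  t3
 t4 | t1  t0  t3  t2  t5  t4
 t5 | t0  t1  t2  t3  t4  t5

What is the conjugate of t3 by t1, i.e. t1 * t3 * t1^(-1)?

The identity is t5. In row t1, the entry t5 sits in column t2, so t1^(-1) = t2.
t1 * t3 = t0
t0 * t2 = t4

t4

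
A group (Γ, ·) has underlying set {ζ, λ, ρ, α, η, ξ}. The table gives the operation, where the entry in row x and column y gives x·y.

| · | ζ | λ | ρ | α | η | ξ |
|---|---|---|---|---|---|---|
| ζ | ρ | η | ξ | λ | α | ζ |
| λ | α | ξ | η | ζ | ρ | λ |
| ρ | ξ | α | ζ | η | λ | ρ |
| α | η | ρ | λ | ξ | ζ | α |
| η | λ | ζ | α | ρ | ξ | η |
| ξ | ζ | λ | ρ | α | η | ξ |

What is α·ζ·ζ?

λ

α·ζ = η
η·ζ = λ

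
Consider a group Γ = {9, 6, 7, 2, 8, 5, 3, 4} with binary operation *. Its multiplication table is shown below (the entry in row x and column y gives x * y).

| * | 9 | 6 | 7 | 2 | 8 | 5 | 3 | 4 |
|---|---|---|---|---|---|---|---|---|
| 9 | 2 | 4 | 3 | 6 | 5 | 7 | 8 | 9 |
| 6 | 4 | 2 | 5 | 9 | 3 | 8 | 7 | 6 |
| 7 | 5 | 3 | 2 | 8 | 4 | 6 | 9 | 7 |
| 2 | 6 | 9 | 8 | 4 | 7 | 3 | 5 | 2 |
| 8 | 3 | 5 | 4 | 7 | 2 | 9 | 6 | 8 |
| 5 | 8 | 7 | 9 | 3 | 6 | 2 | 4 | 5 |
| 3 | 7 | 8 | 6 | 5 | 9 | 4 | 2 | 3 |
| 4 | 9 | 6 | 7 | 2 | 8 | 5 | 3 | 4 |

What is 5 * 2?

3

Read row 5, column 2: 5 * 2 = 3.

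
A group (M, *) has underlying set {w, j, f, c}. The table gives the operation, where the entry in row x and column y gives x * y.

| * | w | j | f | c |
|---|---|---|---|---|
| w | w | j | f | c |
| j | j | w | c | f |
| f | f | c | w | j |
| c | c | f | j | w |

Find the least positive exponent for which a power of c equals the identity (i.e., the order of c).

2

The identity element is w (its row matches the header).
c^1 = c
c^2 = c * c = w
The first power of c equal to the identity is c^2, so ord(c) = 2.
(Structurally, M here is isomorphic to the Klein four-group V_4.)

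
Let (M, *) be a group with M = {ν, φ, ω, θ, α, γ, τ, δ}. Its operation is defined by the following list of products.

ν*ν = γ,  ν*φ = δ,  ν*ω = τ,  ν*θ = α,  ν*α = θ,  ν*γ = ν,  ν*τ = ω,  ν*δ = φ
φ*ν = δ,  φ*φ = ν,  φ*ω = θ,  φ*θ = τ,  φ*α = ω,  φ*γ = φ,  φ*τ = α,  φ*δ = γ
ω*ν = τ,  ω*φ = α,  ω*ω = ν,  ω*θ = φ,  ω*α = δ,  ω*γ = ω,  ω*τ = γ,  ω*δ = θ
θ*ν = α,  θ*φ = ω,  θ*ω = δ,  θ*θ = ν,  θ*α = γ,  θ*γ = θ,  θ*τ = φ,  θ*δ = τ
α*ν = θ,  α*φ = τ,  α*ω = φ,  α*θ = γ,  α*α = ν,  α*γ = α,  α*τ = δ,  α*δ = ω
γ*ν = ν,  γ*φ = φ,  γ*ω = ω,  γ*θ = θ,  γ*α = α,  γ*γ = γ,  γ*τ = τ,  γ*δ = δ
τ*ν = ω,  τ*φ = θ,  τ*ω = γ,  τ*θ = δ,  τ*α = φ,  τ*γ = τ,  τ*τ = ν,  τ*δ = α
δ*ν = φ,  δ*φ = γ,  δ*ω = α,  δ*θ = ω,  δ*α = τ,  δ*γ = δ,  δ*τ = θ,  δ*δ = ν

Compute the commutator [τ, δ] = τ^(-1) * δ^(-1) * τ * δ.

Identity is γ; from the table τ^(-1) = ω and δ^(-1) = φ.
ω * φ = α
α * τ = δ
δ * δ = ν

ν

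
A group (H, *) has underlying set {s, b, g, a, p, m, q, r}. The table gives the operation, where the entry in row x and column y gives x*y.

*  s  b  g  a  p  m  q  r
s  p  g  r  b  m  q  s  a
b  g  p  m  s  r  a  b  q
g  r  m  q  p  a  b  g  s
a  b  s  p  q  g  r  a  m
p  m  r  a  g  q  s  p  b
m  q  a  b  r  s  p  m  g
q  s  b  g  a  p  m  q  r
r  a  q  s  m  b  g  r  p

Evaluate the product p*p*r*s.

a

p*p = q
q*r = r
r*s = a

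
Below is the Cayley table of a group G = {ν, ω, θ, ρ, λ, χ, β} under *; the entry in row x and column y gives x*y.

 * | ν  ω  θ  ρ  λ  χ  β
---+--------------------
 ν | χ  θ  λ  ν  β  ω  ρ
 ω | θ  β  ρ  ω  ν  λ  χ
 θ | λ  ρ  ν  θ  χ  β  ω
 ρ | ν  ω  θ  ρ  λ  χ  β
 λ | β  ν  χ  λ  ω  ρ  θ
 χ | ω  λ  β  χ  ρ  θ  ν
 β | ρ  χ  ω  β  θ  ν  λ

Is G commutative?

Yes

Check whether the table is symmetric across its main diagonal.
Every entry (row x, col y) equals the entry (row y, col x), so G is abelian.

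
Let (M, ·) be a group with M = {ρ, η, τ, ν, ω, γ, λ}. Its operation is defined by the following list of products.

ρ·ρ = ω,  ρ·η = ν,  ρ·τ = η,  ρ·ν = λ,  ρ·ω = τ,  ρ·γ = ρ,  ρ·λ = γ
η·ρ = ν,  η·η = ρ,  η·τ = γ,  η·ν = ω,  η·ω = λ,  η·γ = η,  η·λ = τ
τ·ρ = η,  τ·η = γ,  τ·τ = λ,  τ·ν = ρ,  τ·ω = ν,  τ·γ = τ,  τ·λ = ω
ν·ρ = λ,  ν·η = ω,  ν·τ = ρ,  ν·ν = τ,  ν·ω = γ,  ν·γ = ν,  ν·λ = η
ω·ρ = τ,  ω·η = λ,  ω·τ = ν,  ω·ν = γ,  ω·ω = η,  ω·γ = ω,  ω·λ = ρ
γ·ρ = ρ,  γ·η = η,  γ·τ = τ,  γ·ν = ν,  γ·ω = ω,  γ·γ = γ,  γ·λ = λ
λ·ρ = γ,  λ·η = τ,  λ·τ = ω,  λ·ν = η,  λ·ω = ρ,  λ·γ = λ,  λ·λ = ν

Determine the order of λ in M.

The identity element is γ (its row matches the header).
λ^1 = λ
λ^2 = λ·λ = ν
λ^3 = ν·λ = η
λ^4 = η·λ = τ
λ^5 = τ·λ = ω
λ^6 = ω·λ = ρ
λ^7 = ρ·λ = γ
The first power of λ equal to the identity is λ^7, so ord(λ) = 7.

7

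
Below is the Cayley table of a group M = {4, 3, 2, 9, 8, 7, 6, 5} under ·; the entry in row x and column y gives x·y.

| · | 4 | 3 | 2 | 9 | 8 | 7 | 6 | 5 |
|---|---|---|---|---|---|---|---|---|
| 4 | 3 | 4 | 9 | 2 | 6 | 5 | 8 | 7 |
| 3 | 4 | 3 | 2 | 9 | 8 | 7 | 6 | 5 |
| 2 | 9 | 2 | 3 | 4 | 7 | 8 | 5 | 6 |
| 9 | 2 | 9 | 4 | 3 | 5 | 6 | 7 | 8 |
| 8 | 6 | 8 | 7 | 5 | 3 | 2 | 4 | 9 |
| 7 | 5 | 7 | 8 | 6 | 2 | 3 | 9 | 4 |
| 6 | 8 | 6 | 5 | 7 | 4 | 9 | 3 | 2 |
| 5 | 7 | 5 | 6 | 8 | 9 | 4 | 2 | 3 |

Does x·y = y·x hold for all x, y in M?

Check whether the table is symmetric across its main diagonal.
Every entry (row x, col y) equals the entry (row y, col x), so M is abelian.

Yes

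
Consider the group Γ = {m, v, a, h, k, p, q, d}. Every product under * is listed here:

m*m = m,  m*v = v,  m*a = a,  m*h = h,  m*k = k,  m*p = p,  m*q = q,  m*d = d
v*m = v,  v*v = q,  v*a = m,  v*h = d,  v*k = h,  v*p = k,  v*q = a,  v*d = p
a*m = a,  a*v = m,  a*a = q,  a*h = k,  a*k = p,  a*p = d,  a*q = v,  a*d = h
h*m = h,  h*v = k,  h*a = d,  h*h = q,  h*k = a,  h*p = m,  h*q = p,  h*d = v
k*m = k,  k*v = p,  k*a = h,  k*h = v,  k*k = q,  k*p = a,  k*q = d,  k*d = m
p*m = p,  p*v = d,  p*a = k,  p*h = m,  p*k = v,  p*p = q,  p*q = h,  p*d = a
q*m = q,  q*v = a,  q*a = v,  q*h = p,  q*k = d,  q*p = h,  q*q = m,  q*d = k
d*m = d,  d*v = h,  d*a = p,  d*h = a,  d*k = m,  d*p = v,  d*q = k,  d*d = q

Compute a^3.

v

a^1 = a
a^2 = a*a = q
a^3 = q*a = v
(Structurally, Γ here is isomorphic to the quaternion group Q_8.)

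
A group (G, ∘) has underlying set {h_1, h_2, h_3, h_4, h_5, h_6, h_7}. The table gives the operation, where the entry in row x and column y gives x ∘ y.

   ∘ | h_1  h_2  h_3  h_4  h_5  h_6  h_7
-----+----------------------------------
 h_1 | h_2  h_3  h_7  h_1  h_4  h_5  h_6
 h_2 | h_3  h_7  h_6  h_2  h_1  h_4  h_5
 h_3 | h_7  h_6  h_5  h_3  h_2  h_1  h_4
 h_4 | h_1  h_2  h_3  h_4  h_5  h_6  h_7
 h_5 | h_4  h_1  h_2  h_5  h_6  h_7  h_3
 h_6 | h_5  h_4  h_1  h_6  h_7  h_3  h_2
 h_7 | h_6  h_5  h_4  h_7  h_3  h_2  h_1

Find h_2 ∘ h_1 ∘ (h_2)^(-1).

The identity is h_4. In row h_2, the entry h_4 sits in column h_6, so h_2^(-1) = h_6.
h_2 ∘ h_1 = h_3
h_3 ∘ h_6 = h_1

h_1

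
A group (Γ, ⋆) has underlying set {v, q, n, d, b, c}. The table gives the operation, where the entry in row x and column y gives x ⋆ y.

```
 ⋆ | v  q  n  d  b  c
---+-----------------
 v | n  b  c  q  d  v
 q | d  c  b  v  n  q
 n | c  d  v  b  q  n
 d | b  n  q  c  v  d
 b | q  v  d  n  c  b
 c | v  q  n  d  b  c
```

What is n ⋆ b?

Read row n, column b: n ⋆ b = q.

q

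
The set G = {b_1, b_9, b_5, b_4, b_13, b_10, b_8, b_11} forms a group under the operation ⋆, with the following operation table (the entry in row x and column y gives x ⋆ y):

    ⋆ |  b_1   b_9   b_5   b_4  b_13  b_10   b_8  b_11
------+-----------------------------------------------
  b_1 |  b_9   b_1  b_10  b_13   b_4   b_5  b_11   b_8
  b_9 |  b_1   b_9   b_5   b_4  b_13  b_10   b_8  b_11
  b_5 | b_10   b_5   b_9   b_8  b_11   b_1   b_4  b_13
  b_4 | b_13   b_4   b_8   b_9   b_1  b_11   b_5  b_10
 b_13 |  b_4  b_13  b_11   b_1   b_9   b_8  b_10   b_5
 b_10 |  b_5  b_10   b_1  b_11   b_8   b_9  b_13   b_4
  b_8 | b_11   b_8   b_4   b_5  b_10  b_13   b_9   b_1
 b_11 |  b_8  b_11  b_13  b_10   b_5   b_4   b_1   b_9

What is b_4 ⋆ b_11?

b_10

Read row b_4, column b_11: b_4 ⋆ b_11 = b_10.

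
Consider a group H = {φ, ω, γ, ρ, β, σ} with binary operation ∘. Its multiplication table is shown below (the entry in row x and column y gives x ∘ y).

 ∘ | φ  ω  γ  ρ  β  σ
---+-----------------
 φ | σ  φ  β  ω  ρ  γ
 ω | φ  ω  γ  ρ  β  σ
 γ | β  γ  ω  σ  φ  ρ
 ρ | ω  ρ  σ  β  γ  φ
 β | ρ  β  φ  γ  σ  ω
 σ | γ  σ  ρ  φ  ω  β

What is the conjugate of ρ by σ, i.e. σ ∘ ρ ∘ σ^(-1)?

ρ

The identity is ω. In row σ, the entry ω sits in column β, so σ^(-1) = β.
σ ∘ ρ = φ
φ ∘ β = ρ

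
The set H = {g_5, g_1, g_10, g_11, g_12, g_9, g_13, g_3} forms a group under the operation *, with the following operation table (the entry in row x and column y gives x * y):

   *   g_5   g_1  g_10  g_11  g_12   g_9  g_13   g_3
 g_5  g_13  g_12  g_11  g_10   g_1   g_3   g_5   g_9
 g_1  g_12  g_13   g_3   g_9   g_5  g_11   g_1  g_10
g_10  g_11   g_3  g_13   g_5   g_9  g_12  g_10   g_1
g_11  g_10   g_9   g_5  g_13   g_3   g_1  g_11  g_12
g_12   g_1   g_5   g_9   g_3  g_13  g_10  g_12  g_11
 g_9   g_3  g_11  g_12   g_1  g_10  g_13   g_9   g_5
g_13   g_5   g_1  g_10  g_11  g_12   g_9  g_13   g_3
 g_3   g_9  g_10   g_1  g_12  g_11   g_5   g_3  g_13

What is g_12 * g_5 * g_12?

g_12 * g_5 = g_1
g_1 * g_12 = g_5

g_5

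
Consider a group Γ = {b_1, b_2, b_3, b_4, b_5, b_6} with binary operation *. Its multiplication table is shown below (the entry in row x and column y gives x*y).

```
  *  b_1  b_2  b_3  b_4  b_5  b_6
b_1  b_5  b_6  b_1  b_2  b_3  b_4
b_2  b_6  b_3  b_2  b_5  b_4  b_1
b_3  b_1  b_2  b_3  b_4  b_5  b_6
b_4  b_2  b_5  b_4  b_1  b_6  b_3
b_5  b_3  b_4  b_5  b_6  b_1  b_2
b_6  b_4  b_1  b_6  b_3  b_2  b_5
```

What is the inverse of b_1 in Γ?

First locate the identity: row b_3 matches the header, so b_3 is the identity.
Scan row b_1 for b_3: b_1*b_5 = b_3. Hence b_1^(-1) = b_5.

b_5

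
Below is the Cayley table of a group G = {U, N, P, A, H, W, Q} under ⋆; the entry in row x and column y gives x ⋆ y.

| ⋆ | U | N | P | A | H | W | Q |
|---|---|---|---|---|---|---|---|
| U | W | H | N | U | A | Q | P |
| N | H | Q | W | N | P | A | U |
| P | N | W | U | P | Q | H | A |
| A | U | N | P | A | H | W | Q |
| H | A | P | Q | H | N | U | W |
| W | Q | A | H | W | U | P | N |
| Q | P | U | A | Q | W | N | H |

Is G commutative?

Check whether the table is symmetric across its main diagonal.
Every entry (row x, col y) equals the entry (row y, col x), so G is abelian.

Yes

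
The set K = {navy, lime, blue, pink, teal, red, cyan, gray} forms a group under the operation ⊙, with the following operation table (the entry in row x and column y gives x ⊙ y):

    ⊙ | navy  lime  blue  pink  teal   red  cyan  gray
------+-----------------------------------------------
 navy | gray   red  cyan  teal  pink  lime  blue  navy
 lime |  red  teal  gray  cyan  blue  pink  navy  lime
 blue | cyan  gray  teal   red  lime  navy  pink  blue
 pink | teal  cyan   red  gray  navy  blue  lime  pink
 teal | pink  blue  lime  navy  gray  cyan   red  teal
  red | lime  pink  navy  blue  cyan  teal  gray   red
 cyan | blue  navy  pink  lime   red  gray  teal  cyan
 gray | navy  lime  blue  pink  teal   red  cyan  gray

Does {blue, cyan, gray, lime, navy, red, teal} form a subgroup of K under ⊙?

No

cyan ⊙ blue = pink, which is not in {blue, cyan, gray, lime, navy, red, teal}.
The subset is not closed under ⊙, so it is not a subgroup.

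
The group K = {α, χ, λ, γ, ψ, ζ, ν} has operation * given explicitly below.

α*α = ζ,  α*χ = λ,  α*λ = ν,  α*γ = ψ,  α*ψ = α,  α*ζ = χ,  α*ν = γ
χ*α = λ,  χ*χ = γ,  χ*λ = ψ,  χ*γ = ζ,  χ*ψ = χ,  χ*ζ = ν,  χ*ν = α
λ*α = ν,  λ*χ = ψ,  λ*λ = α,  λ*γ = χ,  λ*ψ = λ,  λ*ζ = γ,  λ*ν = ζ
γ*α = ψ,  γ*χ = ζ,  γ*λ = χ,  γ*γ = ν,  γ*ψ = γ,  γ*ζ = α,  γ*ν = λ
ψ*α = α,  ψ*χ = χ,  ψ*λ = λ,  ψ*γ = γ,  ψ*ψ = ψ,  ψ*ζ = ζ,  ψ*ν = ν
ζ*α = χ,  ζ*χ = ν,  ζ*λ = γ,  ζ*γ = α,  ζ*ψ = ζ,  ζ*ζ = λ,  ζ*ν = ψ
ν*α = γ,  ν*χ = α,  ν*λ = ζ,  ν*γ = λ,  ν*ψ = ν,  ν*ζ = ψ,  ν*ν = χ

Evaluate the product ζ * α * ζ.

ν

ζ * α = χ
χ * ζ = ν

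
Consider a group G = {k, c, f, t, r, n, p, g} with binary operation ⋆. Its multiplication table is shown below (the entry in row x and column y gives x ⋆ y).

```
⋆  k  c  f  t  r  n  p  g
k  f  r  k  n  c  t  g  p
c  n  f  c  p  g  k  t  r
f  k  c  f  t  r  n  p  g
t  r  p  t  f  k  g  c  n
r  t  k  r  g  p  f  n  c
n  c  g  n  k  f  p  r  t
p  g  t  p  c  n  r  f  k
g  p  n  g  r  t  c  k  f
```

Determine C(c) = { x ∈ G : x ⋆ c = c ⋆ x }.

Compare row c with column c entry by entry.
p ⋆ c = t = c ⋆ p, so p commutes with c.
k ⋆ c = r but c ⋆ k = n, so k does not.
Collecting the elements that commute with c: C(c) = {c, f, p, t}.

{c, f, p, t}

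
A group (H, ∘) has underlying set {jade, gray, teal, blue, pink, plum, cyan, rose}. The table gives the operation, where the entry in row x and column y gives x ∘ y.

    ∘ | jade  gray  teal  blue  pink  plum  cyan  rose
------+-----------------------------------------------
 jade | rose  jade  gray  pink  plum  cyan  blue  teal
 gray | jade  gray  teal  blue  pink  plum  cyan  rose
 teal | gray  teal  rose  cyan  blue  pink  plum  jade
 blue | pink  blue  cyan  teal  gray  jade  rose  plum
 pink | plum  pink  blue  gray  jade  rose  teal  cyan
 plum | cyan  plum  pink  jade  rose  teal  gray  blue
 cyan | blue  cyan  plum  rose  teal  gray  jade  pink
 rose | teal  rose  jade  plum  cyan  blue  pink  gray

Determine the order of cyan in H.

The identity element is gray (its row matches the header).
cyan^1 = cyan
cyan^2 = cyan ∘ cyan = jade
cyan^3 = jade ∘ cyan = blue
cyan^4 = blue ∘ cyan = rose
cyan^5 = rose ∘ cyan = pink
cyan^6 = pink ∘ cyan = teal
cyan^7 = teal ∘ cyan = plum
cyan^8 = plum ∘ cyan = gray
The first power of cyan equal to the identity is cyan^8, so ord(cyan) = 8.

8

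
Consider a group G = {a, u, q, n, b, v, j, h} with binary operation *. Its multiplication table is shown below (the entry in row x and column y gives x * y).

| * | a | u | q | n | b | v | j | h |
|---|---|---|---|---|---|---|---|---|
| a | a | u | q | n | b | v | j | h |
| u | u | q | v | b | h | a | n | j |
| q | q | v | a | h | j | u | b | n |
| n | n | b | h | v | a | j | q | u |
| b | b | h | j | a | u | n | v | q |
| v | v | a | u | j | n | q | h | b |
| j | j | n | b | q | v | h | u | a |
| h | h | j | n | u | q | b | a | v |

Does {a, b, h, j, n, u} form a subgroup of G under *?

No

h * h = v, which is not in {a, b, h, j, n, u}.
The subset is not closed under *, so it is not a subgroup.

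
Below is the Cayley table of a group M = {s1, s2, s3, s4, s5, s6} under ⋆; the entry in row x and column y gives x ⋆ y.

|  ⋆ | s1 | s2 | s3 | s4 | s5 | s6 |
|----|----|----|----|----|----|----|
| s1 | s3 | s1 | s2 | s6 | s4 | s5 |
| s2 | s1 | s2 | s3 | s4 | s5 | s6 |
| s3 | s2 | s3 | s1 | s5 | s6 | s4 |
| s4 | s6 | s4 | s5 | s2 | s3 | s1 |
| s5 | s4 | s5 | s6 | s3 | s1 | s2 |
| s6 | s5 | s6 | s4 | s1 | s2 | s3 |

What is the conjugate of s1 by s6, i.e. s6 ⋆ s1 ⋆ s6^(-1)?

The identity is s2. In row s6, the entry s2 sits in column s5, so s6^(-1) = s5.
s6 ⋆ s1 = s5
s5 ⋆ s5 = s1

s1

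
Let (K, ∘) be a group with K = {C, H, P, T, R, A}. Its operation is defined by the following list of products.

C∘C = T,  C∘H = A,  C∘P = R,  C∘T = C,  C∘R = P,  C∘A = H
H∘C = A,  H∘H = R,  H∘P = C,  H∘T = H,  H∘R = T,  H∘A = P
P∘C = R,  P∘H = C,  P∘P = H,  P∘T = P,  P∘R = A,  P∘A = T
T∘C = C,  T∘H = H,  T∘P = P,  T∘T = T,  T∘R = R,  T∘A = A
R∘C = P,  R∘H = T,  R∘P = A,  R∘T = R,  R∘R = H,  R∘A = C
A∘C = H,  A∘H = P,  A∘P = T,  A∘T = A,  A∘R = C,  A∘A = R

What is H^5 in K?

H^1 = H
H^2 = H ∘ H = R
H^3 = R ∘ H = T
H^4 = T ∘ H = H
H^5 = H ∘ H = R

R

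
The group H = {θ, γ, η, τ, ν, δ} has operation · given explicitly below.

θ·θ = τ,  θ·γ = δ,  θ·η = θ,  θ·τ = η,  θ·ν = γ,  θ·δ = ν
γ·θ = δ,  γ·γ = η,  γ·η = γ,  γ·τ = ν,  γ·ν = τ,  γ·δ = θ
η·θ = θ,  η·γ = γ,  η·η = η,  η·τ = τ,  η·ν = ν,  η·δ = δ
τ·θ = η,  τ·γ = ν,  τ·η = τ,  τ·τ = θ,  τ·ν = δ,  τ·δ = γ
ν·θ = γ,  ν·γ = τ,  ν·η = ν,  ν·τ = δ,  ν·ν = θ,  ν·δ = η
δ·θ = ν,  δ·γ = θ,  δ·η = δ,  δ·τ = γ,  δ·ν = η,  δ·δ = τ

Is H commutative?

Yes

Check whether the table is symmetric across its main diagonal.
Every entry (row x, col y) equals the entry (row y, col x), so H is abelian.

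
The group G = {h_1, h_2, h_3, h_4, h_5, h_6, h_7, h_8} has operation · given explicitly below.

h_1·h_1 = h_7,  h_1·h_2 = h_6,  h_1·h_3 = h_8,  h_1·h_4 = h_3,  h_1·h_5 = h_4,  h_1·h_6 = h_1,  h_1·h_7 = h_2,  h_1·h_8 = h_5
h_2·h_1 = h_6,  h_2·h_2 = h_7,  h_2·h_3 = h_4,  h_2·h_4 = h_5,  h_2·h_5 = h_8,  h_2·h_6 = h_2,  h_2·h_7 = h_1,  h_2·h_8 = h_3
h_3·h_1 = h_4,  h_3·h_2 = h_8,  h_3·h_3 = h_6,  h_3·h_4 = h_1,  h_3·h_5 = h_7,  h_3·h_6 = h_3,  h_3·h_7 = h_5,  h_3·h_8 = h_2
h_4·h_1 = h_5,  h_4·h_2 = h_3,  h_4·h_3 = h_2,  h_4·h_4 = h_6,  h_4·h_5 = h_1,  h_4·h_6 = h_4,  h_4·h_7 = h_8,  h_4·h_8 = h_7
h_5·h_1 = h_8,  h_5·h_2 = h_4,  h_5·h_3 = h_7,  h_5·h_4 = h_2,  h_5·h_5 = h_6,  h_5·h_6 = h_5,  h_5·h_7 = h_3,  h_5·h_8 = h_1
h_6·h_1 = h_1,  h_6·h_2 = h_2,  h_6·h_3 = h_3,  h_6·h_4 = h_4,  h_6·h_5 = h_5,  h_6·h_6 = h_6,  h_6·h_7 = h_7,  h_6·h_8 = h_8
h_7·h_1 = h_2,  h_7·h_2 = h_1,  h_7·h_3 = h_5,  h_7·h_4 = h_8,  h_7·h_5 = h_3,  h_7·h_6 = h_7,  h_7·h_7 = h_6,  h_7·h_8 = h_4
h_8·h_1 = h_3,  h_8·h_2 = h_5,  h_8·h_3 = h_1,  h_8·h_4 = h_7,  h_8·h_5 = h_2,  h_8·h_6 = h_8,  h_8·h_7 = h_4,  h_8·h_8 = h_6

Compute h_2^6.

h_2^1 = h_2
h_2^2 = h_2·h_2 = h_7
h_2^3 = h_7·h_2 = h_1
h_2^4 = h_1·h_2 = h_6
h_2^5 = h_6·h_2 = h_2
h_2^6 = h_2·h_2 = h_7
(Structurally, G here is isomorphic to the dihedral group D_4.)

h_7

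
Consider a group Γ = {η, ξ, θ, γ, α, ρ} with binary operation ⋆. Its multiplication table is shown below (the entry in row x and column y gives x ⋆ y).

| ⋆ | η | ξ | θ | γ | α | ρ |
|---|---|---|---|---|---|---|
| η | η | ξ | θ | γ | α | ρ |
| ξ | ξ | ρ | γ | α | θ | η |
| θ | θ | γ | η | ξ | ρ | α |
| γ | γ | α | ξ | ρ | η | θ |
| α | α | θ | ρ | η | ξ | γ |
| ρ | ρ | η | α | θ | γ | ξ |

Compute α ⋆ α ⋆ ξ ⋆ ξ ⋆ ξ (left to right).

ξ

α ⋆ α = ξ
ξ ⋆ ξ = ρ
ρ ⋆ ξ = η
η ⋆ ξ = ξ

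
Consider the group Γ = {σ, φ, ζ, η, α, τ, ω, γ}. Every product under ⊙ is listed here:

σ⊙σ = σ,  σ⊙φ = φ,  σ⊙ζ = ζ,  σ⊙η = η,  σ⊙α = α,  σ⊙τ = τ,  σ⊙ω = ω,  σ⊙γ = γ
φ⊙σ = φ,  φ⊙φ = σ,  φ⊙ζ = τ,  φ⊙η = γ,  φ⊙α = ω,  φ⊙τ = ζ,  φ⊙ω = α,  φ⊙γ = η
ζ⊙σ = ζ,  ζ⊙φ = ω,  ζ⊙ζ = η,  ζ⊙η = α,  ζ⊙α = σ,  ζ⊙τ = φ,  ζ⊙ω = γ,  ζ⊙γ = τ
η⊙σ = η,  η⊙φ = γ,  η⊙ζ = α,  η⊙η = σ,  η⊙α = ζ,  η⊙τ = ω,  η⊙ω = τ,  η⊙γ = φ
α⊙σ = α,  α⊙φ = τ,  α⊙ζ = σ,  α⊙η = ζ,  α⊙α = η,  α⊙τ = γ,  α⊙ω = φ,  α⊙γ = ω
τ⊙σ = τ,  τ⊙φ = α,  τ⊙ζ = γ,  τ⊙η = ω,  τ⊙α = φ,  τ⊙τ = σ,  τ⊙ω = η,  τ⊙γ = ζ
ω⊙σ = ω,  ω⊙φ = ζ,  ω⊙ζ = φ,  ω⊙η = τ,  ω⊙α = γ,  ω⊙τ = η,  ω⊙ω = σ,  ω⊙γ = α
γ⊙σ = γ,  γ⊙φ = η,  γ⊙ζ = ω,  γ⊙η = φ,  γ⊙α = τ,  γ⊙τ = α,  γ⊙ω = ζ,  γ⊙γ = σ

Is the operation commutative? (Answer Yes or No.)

α ⊙ φ = τ but φ ⊙ α = ω.
Since α and φ do not commute, Γ is not abelian.

No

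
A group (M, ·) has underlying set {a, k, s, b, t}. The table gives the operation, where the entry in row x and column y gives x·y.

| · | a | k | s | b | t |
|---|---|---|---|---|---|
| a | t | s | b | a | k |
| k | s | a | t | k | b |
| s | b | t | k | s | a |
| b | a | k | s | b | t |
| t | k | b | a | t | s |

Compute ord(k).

5

The identity element is b (its row matches the header).
k^1 = k
k^2 = k·k = a
k^3 = a·k = s
k^4 = s·k = t
k^5 = t·k = b
The first power of k equal to the identity is k^5, so ord(k) = 5.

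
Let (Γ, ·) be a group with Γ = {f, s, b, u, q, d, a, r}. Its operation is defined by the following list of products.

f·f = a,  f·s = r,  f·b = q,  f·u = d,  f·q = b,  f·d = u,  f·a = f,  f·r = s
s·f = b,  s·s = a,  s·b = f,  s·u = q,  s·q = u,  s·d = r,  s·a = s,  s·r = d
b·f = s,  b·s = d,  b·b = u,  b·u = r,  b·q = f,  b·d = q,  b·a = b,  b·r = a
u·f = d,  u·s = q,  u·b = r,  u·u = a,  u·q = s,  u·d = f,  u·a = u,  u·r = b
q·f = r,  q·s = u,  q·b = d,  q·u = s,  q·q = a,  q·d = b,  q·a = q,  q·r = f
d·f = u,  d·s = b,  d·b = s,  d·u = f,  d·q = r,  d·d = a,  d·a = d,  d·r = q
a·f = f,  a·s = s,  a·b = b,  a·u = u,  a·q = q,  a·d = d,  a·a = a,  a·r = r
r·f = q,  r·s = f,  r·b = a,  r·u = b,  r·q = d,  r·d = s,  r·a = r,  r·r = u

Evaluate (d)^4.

d^1 = d
d^2 = d·d = a
d^3 = a·d = d
d^4 = d·d = a

a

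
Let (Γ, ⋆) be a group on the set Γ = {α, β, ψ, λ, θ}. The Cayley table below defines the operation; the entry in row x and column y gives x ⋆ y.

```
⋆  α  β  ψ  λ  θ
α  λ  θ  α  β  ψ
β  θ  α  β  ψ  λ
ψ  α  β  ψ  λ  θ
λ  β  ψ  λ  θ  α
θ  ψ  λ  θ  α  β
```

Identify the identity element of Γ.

ψ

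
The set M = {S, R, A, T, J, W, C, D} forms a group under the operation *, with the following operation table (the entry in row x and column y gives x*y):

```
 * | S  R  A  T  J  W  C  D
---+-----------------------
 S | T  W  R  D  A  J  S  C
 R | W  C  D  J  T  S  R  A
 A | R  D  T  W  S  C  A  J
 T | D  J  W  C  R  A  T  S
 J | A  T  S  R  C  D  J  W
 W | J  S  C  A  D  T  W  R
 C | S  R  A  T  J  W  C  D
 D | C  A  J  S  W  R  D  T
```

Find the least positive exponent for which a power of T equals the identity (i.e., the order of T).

The identity element is C (its row matches the header).
T^1 = T
T^2 = T*T = C
The first power of T equal to the identity is T^2, so ord(T) = 2.

2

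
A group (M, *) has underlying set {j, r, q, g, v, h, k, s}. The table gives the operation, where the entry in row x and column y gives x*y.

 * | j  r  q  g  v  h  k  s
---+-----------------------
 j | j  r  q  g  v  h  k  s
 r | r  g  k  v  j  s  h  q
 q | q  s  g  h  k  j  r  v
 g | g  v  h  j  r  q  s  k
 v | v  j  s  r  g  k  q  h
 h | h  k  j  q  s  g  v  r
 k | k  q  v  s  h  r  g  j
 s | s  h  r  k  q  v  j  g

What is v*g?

r

Read row v, column g: v*g = r.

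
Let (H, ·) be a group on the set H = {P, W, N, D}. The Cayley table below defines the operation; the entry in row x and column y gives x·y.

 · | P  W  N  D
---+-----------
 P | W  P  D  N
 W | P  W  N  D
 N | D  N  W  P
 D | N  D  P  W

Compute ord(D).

The identity element is W (its row matches the header).
D^1 = D
D^2 = D·D = W
The first power of D equal to the identity is D^2, so ord(D) = 2.

2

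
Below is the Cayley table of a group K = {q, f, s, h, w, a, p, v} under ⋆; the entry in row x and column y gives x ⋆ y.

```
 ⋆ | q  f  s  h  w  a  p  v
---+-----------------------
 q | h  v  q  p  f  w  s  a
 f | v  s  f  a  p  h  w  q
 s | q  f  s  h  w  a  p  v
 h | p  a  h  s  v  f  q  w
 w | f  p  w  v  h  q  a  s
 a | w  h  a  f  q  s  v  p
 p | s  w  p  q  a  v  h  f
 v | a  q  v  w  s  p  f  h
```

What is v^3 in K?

w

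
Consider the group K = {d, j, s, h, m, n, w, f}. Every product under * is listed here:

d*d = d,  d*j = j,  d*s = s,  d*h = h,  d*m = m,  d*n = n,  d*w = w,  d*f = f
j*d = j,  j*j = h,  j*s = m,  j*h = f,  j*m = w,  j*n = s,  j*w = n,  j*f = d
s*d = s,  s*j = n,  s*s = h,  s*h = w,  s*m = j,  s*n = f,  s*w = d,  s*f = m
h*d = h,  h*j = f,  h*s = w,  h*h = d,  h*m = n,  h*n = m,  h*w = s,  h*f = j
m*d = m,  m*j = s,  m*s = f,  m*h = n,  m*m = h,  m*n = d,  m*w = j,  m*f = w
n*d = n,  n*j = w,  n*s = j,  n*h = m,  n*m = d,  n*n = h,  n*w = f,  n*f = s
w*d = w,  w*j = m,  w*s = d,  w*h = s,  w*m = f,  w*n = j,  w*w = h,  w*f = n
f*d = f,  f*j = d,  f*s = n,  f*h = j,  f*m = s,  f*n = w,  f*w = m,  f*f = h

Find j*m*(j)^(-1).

n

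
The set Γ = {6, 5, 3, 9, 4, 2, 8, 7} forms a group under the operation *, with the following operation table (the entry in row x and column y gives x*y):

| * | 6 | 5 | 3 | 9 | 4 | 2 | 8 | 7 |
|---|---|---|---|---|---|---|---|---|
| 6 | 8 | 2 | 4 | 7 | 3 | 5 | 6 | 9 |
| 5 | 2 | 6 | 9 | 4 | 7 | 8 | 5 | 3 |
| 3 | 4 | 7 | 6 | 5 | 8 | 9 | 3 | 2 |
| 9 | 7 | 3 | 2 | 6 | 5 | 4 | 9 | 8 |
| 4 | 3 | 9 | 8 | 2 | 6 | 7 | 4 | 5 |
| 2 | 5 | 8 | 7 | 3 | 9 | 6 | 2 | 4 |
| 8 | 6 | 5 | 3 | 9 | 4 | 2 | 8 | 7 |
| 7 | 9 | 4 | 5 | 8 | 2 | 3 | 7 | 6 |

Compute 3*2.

Read row 3, column 2: 3*2 = 9.

9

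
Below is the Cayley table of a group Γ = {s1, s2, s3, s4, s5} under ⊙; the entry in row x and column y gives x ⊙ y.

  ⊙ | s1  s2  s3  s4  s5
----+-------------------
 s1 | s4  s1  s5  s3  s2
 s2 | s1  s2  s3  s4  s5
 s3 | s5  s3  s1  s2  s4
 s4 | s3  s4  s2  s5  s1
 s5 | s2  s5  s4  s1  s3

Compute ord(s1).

5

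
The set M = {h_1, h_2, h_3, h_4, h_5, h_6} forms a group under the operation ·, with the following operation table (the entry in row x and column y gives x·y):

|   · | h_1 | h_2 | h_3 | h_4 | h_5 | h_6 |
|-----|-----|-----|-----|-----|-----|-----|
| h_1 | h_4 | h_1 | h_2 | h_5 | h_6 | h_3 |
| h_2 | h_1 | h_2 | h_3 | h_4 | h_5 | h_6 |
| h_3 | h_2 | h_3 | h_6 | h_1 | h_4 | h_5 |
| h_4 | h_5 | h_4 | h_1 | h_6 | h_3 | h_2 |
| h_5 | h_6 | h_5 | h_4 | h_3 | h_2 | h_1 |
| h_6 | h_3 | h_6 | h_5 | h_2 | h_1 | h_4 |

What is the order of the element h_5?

2

The identity element is h_2 (its row matches the header).
h_5^1 = h_5
h_5^2 = h_5·h_5 = h_2
The first power of h_5 equal to the identity is h_5^2, so ord(h_5) = 2.
(Structurally, M here is isomorphic to the cyclic group Z_6.)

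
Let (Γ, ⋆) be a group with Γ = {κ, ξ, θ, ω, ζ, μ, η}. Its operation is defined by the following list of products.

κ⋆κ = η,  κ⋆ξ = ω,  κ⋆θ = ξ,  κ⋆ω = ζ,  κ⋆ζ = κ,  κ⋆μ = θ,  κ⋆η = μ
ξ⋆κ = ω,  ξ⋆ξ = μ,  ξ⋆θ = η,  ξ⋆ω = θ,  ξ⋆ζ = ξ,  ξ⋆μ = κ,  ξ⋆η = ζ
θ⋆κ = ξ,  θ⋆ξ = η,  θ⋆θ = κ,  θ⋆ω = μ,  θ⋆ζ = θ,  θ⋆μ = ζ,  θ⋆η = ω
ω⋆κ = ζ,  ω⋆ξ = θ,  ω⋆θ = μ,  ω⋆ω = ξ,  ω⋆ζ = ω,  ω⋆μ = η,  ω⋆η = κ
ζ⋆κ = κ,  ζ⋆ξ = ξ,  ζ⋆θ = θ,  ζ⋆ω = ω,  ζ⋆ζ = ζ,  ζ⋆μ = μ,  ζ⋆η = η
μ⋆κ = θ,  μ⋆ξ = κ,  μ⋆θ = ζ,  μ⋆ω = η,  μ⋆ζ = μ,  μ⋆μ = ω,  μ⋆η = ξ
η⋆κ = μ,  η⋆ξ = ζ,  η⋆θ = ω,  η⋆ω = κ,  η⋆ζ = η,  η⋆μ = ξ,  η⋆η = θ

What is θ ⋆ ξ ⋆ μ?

ξ

θ ⋆ ξ = η
η ⋆ μ = ξ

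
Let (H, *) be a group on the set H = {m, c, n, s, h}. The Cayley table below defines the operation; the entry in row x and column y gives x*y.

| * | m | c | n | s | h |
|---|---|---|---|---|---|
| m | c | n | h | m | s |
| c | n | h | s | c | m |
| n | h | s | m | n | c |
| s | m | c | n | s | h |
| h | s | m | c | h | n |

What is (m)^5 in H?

s

m^1 = m
m^2 = m*m = c
m^3 = c*m = n
m^4 = n*m = h
m^5 = h*m = s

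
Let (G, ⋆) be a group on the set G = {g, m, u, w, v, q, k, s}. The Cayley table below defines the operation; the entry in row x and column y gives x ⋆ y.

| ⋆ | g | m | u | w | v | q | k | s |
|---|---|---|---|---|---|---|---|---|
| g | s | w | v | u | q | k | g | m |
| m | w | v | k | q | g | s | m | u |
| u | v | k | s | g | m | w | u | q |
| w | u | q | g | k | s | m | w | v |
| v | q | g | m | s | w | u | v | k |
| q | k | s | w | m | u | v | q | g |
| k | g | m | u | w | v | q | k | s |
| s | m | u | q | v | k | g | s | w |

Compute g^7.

q

g^1 = g
g^2 = g ⋆ g = s
g^3 = s ⋆ g = m
g^4 = m ⋆ g = w
g^5 = w ⋆ g = u
g^6 = u ⋆ g = v
g^7 = v ⋆ g = q
(Structurally, G here is isomorphic to the cyclic group Z_8.)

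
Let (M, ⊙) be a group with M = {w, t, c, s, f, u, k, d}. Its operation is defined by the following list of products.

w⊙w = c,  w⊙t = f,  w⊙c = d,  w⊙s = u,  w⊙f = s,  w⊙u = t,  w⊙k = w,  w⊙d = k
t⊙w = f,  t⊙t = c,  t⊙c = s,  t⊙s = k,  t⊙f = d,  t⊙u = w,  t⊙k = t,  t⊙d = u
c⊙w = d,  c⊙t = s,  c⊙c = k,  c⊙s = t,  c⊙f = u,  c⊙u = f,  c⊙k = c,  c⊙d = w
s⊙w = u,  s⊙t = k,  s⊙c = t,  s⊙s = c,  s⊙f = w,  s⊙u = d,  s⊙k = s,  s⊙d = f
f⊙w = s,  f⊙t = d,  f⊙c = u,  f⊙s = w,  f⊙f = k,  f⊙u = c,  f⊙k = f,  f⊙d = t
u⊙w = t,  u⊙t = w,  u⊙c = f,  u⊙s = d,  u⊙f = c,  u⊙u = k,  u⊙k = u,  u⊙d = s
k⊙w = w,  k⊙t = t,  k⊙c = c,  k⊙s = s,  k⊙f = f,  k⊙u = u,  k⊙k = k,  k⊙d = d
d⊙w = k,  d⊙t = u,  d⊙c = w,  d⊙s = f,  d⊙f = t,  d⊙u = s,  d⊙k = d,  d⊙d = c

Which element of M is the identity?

k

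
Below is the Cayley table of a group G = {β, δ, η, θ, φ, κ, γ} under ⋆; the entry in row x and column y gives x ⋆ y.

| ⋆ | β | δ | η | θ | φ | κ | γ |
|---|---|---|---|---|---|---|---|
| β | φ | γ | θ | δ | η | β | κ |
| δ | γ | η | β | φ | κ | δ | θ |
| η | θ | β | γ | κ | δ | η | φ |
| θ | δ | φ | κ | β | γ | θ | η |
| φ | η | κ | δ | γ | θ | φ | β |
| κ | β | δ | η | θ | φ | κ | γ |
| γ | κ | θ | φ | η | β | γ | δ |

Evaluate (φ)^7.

κ

φ^1 = φ
φ^2 = φ ⋆ φ = θ
φ^3 = θ ⋆ φ = γ
φ^4 = γ ⋆ φ = β
φ^5 = β ⋆ φ = η
φ^6 = η ⋆ φ = δ
φ^7 = δ ⋆ φ = κ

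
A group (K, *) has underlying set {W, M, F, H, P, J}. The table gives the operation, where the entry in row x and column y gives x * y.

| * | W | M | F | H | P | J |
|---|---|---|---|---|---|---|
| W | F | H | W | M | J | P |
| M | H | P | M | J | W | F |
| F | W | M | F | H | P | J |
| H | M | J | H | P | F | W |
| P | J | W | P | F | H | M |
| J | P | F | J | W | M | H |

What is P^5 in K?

P^1 = P
P^2 = P * P = H
P^3 = H * P = F
P^4 = F * P = P
P^5 = P * P = H

H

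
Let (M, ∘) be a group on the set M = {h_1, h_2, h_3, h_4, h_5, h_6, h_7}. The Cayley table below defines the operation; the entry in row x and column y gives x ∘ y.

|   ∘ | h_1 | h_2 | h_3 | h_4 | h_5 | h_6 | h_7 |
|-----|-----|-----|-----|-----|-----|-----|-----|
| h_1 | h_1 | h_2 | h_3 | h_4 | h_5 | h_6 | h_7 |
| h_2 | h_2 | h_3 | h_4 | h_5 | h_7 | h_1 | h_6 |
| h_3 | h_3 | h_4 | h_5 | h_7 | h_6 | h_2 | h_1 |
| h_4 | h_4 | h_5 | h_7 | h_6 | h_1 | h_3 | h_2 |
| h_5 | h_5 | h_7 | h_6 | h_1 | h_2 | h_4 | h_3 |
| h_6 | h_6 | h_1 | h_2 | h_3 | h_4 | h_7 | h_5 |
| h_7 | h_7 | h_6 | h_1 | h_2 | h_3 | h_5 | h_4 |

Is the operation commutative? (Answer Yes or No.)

Check whether the table is symmetric across its main diagonal.
Every entry (row x, col y) equals the entry (row y, col x), so M is abelian.
(In fact M ≅ the cyclic group Z_7.)

Yes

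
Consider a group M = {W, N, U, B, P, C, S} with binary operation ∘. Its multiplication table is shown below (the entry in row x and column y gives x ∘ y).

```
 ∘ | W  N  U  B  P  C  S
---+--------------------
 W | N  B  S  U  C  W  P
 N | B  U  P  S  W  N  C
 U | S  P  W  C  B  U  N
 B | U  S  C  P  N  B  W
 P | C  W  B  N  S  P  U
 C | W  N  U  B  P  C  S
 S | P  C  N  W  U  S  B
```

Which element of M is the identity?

The identity e satisfies e ∘ x = x for all x, so its row in the table reproduces the column headers.
Row C reads: W, N, U, B, P, C, S — exactly the header order. So C is the identity.
(Structurally, M here is isomorphic to the cyclic group Z_7.)

C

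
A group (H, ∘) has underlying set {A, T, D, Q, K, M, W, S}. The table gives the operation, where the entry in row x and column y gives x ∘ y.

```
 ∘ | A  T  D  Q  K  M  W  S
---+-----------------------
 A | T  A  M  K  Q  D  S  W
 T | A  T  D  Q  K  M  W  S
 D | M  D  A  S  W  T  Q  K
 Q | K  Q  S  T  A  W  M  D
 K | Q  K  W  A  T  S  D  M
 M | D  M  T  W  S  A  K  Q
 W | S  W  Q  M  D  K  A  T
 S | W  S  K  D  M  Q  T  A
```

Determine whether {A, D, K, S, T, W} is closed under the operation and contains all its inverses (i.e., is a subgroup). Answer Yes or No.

S ∘ K = M, which is not in {A, D, K, S, T, W}.
The subset is not closed under ∘, so it is not a subgroup.

No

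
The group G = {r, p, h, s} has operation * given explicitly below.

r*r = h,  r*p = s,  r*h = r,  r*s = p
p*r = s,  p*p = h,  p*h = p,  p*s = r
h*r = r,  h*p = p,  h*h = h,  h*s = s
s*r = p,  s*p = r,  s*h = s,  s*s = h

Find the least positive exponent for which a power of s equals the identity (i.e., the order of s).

2

The identity element is h (its row matches the header).
s^1 = s
s^2 = s*s = h
The first power of s equal to the identity is s^2, so ord(s) = 2.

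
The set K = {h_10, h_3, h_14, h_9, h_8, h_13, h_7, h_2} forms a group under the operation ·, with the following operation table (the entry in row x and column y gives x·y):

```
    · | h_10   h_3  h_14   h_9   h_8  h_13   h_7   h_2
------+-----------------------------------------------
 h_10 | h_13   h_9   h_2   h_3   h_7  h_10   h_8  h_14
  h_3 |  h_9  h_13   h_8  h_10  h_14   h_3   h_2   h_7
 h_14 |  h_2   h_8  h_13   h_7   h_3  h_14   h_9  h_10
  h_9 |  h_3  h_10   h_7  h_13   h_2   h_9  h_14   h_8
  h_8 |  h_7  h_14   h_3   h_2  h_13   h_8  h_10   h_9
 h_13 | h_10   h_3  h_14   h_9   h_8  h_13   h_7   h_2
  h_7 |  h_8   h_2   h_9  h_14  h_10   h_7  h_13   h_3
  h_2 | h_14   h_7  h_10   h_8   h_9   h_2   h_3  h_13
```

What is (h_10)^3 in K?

h_10

h_10^1 = h_10
h_10^2 = h_10·h_10 = h_13
h_10^3 = h_13·h_10 = h_10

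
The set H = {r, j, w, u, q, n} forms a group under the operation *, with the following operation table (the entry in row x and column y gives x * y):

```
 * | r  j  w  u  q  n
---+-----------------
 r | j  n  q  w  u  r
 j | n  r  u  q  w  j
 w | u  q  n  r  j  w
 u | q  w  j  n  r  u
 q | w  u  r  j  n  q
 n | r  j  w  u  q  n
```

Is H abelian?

No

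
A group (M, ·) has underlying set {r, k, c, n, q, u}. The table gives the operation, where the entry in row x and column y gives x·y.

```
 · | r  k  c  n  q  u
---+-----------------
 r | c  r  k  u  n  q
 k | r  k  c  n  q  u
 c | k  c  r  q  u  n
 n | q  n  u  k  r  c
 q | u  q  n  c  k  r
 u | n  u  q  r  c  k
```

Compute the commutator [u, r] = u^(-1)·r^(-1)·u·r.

Identity is k; from the table u^(-1) = u and r^(-1) = c.
u·c = q
q·u = r
r·r = c

c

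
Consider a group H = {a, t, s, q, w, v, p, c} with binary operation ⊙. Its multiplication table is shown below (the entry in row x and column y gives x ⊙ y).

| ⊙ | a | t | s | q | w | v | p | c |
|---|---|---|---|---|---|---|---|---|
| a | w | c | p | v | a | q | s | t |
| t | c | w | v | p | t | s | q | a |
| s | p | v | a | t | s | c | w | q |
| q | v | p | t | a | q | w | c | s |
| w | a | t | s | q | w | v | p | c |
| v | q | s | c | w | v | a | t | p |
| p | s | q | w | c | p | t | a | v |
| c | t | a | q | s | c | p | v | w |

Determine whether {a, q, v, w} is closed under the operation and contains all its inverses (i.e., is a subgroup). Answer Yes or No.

{a, q, v, w} contains the identity w.
Checking products: every product of two elements of {a, q, v, w} (read from the table) lies in {a, q, v, w}, so the set is closed.
In a finite group, a nonempty closed subset is a subgroup. So {a, q, v, w} ≤ H.

Yes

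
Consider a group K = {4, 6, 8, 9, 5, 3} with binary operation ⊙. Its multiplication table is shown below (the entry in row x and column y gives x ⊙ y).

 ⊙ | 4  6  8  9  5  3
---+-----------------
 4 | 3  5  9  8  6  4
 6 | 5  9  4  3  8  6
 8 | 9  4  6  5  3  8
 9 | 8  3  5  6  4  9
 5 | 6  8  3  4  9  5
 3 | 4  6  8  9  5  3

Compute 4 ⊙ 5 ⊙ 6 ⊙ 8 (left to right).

4 ⊙ 5 = 6
6 ⊙ 6 = 9
9 ⊙ 8 = 5

5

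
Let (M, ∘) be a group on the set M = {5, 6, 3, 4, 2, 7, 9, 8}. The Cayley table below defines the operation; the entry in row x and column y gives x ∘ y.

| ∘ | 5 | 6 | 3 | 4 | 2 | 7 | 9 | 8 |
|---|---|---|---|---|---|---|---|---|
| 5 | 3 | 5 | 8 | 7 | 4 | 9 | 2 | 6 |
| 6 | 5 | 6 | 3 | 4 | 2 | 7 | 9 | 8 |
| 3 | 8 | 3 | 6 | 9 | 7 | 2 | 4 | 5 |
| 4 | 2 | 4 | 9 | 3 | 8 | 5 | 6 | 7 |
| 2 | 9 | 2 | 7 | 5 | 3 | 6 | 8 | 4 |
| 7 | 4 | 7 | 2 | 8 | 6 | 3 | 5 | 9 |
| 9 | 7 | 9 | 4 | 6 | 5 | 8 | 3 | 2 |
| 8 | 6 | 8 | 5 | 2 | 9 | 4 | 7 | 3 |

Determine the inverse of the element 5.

First locate the identity: row 6 matches the header, so 6 is the identity.
Scan row 5 for 6: 5 ∘ 8 = 6. Hence 5^(-1) = 8.

8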